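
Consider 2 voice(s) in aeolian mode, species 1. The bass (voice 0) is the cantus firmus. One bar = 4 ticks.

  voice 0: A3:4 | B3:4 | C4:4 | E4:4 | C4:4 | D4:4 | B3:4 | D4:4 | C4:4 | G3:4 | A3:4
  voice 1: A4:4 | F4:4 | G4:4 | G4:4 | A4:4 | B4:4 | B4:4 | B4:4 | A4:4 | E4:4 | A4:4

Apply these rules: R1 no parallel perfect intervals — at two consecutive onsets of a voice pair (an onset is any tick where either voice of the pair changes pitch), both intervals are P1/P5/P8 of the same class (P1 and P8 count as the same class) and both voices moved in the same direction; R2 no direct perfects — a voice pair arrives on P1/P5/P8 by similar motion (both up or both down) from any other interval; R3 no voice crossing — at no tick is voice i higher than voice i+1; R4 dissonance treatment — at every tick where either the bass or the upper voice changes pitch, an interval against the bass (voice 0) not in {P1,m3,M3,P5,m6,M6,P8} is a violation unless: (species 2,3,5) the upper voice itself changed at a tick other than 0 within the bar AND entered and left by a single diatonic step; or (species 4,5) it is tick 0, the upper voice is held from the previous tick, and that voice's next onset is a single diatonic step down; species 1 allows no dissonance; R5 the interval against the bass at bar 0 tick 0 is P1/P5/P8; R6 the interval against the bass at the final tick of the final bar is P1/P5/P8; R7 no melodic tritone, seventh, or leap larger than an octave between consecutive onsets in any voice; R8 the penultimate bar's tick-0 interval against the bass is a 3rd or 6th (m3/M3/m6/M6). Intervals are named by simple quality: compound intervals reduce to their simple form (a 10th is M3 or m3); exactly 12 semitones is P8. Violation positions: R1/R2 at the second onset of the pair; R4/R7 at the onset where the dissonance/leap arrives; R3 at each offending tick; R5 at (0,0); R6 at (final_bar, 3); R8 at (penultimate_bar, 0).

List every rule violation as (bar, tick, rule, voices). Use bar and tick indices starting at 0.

bar 0: v0=A3 v1=A4 downbeat P8
bar 1: v0=B3 v1=F4 downbeat TT
bar 2: v0=C4 v1=G4 downbeat P5
bar 3: v0=E4 v1=G4 downbeat m3
bar 4: v0=C4 v1=A4 downbeat M6
bar 5: v0=D4 v1=B4 downbeat M6
bar 6: v0=B3 v1=B4 downbeat P8
bar 7: v0=D4 v1=B4 downbeat M6
bar 8: v0=C4 v1=A4 downbeat M6
bar 9: v0=G3 v1=E4 downbeat M6
bar 10: v0=A3 v1=A4 downbeat P8
  -> R4 @ bar 1 tick 0 v(0, 1): B3/F4 TT untreated
  -> R2 @ bar 2 tick 0 v(0, 1): B3/F4 TT -> C4/G4 P5 similar
  -> R2 @ bar 10 tick 0 v(0, 1): G3/E4 M6 -> A3/A4 P8 similar

(1, 0, R4, (0, 1))
(2, 0, R2, (0, 1))
(10, 0, R2, (0, 1))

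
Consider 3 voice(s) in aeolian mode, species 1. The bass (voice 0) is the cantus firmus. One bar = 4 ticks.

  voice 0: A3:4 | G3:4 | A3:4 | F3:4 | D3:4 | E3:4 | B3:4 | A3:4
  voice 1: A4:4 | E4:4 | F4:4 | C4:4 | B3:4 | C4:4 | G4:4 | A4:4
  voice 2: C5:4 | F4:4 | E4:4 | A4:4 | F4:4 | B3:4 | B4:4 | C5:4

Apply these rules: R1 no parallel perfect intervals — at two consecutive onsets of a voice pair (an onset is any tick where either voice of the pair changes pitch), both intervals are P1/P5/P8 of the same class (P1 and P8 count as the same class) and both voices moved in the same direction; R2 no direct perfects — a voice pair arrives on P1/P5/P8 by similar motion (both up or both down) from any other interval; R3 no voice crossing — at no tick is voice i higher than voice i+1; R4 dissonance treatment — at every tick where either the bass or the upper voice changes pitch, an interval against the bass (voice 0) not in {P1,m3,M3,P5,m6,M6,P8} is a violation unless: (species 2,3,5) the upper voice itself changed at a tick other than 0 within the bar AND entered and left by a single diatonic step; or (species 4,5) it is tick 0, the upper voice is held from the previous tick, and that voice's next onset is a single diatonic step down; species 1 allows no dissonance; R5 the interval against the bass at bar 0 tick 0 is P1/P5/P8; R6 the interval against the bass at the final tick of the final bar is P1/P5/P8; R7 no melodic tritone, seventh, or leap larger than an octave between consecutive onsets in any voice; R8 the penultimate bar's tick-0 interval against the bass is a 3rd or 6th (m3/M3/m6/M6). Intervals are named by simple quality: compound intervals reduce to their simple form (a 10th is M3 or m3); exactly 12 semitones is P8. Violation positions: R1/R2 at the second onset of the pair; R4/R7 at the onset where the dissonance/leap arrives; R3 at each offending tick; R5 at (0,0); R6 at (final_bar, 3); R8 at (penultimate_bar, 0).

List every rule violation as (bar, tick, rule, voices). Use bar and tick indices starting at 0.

(0, 0, R5, (0, 2))
(1, 0, R4, (0, 2))
(2, 0, R3, (1, 2))
(2, 1, R3, (1, 2))
(2, 2, R3, (1, 2))
(2, 3, R3, (1, 2))
(3, 0, R2, (0, 1))
(5, 0, R3, (1, 2))
(5, 0, R7, (2,))
(5, 1, R3, (1, 2))
(5, 2, R3, (1, 2))
(5, 3, R3, (1, 2))
(6, 0, R2, (0, 2))
(6, 0, R8, (0, 2))
(7, 3, R6, (0, 2))

bar 0: v0=A3 v1=A4 v2=C5 downbeat m3
bar 1: v0=G3 v1=E4 v2=F4 downbeat m7
bar 2: v0=A3 v1=F4 v2=E4 downbeat P5
bar 3: v0=F3 v1=C4 v2=A4 downbeat M3
bar 4: v0=D3 v1=B3 v2=F4 downbeat m3
bar 5: v0=E3 v1=C4 v2=B3 downbeat P5
bar 6: v0=B3 v1=G4 v2=B4 downbeat P8
bar 7: v0=A3 v1=A4 v2=C5 downbeat m3
  -> R5 @ bar 0 tick 0 v(0, 2): opens on m3
  -> R4 @ bar 1 tick 0 v(0, 2): G3/F4 m7 untreated
  -> R3 @ bar 2 tick 0 v(1, 2): F4 above E4
  -> R3 @ bar 2 tick 1 v(1, 2): F4 above E4
  -> R3 @ bar 2 tick 2 v(1, 2): F4 above E4
  -> R3 @ bar 2 tick 3 v(1, 2): F4 above E4
  -> R2 @ bar 3 tick 0 v(0, 1): A3/F4 m6 -> F3/C4 P5 similar
  -> R3 @ bar 5 tick 0 v(1, 2): C4 above B3
  -> R7 @ bar 5 tick 0 v(2,): F4->B3 leap 6st
  -> R3 @ bar 5 tick 1 v(1, 2): C4 above B3
  -> R3 @ bar 5 tick 2 v(1, 2): C4 above B3
  -> R3 @ bar 5 tick 3 v(1, 2): C4 above B3
  -> R2 @ bar 6 tick 0 v(0, 2): E3/B3 P5 -> B3/B4 P8 similar
  -> R8 @ bar 6 tick 0 v(0, 2): penult P8 not 3rd/6th
  -> R6 @ bar 7 tick 3 v(0, 2): closes on m3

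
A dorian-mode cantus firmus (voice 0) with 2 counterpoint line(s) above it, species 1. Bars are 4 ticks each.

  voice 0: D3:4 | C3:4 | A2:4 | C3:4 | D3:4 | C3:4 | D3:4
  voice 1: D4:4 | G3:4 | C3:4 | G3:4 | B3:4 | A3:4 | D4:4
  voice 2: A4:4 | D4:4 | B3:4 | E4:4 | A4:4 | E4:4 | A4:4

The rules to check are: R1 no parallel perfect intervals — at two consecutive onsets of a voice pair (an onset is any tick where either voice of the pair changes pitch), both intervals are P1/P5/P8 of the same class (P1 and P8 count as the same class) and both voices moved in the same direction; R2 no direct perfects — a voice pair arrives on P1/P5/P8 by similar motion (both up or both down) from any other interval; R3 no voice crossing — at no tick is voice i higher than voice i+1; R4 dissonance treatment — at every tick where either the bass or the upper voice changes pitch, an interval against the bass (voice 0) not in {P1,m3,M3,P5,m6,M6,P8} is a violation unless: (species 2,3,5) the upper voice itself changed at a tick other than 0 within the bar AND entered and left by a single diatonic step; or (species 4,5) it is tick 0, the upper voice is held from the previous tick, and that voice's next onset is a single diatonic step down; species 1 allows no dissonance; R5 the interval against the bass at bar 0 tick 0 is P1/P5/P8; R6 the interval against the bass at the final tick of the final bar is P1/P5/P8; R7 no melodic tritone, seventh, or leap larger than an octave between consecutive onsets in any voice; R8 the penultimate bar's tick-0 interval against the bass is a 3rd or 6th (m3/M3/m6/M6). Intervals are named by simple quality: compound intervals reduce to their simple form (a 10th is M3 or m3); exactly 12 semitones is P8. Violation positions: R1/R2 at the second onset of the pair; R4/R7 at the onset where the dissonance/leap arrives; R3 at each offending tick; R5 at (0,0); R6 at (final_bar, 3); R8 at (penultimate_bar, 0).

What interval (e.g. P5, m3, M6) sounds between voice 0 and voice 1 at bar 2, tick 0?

voice 0=A2 voice 1=C3 -> m3

m3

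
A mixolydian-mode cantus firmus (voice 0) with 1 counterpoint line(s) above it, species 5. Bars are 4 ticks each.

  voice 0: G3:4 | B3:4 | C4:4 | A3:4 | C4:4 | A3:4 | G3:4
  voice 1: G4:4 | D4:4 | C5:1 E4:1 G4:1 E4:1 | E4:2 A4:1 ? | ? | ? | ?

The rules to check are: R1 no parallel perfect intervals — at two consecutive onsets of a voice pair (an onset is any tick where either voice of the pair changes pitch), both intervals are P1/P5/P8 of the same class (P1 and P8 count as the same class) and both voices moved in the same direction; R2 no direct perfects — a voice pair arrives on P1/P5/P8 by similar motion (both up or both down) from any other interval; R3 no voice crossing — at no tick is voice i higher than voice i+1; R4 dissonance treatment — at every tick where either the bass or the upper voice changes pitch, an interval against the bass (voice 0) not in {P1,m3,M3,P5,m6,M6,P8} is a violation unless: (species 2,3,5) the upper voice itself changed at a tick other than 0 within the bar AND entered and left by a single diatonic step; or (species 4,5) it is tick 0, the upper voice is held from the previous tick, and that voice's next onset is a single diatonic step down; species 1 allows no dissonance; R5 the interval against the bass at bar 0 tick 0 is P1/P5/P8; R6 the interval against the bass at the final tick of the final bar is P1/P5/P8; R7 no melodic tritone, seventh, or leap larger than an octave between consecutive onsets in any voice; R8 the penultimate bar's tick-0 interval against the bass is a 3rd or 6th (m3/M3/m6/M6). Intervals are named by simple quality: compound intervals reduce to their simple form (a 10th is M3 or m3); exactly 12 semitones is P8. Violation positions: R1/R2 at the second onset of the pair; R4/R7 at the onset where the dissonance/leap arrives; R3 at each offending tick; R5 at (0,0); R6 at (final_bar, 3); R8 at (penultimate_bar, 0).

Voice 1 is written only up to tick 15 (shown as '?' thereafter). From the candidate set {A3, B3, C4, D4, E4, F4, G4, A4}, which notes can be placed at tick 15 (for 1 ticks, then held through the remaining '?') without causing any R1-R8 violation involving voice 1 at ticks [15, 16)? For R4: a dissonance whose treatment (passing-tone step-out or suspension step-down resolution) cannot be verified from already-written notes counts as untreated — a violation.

A3: legal
B3: violates R4,R7
C4: legal
D4: violates R4
E4: legal
F4: legal
G4: violates R4
A4: legal

{A3, A4, C4, E4, F4}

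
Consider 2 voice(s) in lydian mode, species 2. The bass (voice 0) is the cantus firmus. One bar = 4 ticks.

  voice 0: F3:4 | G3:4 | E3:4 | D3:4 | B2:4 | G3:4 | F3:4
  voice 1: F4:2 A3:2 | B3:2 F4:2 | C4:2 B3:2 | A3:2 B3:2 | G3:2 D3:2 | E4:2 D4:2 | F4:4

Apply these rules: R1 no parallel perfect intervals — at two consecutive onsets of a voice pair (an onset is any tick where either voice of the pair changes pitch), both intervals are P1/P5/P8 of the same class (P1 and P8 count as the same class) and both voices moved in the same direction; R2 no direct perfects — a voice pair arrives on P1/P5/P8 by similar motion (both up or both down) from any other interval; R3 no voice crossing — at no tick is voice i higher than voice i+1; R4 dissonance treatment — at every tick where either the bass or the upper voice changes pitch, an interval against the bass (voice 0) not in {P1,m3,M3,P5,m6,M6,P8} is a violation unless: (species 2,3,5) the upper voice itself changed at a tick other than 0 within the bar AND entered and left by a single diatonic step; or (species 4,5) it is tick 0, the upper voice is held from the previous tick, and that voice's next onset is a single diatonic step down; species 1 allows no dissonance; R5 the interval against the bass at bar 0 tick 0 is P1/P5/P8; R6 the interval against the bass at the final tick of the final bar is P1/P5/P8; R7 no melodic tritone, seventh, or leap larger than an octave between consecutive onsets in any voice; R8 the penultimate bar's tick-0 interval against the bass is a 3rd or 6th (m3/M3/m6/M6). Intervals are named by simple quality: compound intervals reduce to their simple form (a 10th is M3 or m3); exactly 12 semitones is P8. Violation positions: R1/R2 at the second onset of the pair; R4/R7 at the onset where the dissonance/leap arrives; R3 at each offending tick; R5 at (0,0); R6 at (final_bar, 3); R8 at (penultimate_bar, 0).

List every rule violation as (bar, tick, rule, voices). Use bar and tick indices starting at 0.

(1, 2, R4, (0, 1))
(1, 2, R7, (1,))
(3, 0, R1, (0, 1))
(5, 0, R7, (1,))

bar 0: v0=F3 v1=F4 downbeat P8
bar 1: v0=G3 v1=B3 downbeat M3
bar 2: v0=E3 v1=C4 downbeat m6
bar 3: v0=D3 v1=A3 downbeat P5
bar 4: v0=B2 v1=G3 downbeat m6
bar 5: v0=G3 v1=E4 downbeat M6
bar 6: v0=F3 v1=F4 downbeat P8
  -> R4 @ bar 1 tick 2 v(0, 1): G3/F4 m7 untreated
  -> R7 @ bar 1 tick 2 v(1,): B3->F4 leap 6st
  -> R1 @ bar 3 tick 0 v(0, 1): E3/B3 P5 -> D3/A3 P5 similar
  -> R7 @ bar 5 tick 0 v(1,): D3->E4 leap 14st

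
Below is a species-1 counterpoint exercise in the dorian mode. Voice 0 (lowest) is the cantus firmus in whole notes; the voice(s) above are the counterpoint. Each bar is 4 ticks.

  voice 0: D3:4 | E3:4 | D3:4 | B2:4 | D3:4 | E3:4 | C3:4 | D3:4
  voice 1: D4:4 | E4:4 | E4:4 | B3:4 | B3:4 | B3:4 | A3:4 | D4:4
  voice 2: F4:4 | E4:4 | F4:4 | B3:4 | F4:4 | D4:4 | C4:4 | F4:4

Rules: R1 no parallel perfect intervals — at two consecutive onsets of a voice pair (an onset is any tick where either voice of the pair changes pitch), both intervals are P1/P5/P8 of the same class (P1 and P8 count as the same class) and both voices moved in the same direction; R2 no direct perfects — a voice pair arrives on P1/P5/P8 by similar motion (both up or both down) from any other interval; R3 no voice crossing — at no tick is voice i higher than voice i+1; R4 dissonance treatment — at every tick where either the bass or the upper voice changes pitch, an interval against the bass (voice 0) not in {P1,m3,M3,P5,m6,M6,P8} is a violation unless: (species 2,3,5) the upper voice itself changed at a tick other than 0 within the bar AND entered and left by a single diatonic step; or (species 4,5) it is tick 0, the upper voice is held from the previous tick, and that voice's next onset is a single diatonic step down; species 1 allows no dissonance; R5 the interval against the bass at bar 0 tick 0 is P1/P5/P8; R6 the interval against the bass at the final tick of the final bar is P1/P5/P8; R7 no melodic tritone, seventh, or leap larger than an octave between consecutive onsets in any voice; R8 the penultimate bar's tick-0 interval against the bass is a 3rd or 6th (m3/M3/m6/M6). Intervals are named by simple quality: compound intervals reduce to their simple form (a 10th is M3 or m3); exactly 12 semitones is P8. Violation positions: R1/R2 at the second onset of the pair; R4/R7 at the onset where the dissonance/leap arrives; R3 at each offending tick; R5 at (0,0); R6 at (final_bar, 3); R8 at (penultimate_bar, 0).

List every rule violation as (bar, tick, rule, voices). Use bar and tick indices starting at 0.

bar 0: v0=D3 v1=D4 v2=F4 downbeat m3
bar 1: v0=E3 v1=E4 v2=E4 downbeat P8
bar 2: v0=D3 v1=E4 v2=F4 downbeat m3
bar 3: v0=B2 v1=B3 v2=B3 downbeat P8
bar 4: v0=D3 v1=B3 v2=F4 downbeat m3
bar 5: v0=E3 v1=B3 v2=D4 downbeat m7
bar 6: v0=C3 v1=A3 v2=C4 downbeat P8
bar 7: v0=D3 v1=D4 v2=F4 downbeat m3
  -> R5 @ bar 0 tick 0 v(0, 2): opens on m3
  -> R1 @ bar 1 tick 0 v(0, 1): D3/D4 P8 -> E3/E4 P8 similar
  -> R4 @ bar 2 tick 0 v(0, 1): D3/E4 M2 untreated
  -> R2 @ bar 3 tick 0 v(0, 1): D3/E4 M2 -> B2/B3 P8 similar
  -> R2 @ bar 3 tick 0 v(0, 2): D3/F4 m3 -> B2/B3 P8 similar
  -> R2 @ bar 3 tick 0 v(1, 2): E4/F4 m2 -> B3/B3 P1 similar
  -> R7 @ bar 3 tick 0 v(2,): F4->B3 leap 6st
  -> R7 @ bar 4 tick 0 v(2,): B3->F4 leap 6st
  -> R4 @ bar 5 tick 0 v(0, 2): E3/D4 m7 untreated
  -> R2 @ bar 6 tick 0 v(0, 2): E3/D4 m7 -> C3/C4 P8 similar
  -> R8 @ bar 6 tick 0 v(0, 2): penult P8 not 3rd/6th
  -> R2 @ bar 7 tick 0 v(0, 1): C3/A3 M6 -> D3/D4 P8 similar
  -> R6 @ bar 7 tick 3 v(0, 2): closes on m3

(0, 0, R5, (0, 2))
(1, 0, R1, (0, 1))
(2, 0, R4, (0, 1))
(3, 0, R2, (0, 1))
(3, 0, R2, (0, 2))
(3, 0, R2, (1, 2))
(3, 0, R7, (2,))
(4, 0, R7, (2,))
(5, 0, R4, (0, 2))
(6, 0, R2, (0, 2))
(6, 0, R8, (0, 2))
(7, 0, R2, (0, 1))
(7, 3, R6, (0, 2))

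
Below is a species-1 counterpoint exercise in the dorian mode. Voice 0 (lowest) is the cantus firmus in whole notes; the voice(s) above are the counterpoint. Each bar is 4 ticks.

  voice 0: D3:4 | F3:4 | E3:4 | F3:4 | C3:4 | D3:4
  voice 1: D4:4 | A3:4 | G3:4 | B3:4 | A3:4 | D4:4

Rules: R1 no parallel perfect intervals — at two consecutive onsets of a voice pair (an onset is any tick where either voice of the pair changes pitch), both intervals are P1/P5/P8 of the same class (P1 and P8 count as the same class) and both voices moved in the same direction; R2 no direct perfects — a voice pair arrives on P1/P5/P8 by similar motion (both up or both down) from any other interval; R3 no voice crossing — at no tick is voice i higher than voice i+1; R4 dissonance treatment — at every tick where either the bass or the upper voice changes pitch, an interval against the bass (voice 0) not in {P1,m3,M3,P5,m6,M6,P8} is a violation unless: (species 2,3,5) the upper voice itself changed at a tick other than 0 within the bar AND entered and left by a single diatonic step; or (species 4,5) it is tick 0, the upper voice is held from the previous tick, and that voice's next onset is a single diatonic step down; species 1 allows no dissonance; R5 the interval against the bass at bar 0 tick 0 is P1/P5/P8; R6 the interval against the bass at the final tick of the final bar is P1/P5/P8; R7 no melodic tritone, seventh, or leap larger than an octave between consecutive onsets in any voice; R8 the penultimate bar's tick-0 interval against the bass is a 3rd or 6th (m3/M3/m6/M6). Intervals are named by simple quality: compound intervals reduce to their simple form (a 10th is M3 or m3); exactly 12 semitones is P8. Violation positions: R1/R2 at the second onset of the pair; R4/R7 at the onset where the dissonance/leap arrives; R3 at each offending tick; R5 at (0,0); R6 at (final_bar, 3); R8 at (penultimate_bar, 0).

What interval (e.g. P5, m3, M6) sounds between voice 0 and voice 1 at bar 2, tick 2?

voice 0=E3 voice 1=G3 -> m3

m3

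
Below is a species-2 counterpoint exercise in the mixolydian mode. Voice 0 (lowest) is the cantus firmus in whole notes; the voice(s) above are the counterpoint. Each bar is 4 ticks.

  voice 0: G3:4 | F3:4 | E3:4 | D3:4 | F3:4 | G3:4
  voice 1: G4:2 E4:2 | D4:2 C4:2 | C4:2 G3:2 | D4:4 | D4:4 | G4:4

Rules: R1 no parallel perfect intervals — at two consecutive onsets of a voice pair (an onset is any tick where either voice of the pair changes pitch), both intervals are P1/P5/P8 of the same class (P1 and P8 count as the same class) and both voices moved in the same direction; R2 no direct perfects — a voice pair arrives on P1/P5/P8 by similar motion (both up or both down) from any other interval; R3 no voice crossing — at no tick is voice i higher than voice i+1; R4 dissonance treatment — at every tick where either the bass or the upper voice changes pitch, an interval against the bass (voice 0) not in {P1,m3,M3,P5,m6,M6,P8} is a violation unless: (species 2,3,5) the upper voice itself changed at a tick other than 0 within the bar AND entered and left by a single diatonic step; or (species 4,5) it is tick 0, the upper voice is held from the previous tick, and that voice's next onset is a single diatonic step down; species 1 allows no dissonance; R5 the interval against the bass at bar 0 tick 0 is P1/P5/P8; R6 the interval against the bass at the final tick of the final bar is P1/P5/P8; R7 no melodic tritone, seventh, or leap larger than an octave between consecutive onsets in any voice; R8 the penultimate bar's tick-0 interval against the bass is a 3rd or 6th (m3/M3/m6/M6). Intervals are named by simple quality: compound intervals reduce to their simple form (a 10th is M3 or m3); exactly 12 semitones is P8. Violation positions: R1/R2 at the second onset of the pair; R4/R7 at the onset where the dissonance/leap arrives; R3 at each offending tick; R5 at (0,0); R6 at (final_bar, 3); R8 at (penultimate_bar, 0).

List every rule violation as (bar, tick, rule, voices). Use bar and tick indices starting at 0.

bar 0: v0=G3 v1=G4 downbeat P8
bar 1: v0=F3 v1=D4 downbeat M6
bar 2: v0=E3 v1=C4 downbeat m6
bar 3: v0=D3 v1=D4 downbeat P8
bar 4: v0=F3 v1=D4 downbeat M6
bar 5: v0=G3 v1=G4 downbeat P8
  -> R2 @ bar 5 tick 0 v(0, 1): F3/D4 M6 -> G3/G4 P8 similar

(5, 0, R2, (0, 1))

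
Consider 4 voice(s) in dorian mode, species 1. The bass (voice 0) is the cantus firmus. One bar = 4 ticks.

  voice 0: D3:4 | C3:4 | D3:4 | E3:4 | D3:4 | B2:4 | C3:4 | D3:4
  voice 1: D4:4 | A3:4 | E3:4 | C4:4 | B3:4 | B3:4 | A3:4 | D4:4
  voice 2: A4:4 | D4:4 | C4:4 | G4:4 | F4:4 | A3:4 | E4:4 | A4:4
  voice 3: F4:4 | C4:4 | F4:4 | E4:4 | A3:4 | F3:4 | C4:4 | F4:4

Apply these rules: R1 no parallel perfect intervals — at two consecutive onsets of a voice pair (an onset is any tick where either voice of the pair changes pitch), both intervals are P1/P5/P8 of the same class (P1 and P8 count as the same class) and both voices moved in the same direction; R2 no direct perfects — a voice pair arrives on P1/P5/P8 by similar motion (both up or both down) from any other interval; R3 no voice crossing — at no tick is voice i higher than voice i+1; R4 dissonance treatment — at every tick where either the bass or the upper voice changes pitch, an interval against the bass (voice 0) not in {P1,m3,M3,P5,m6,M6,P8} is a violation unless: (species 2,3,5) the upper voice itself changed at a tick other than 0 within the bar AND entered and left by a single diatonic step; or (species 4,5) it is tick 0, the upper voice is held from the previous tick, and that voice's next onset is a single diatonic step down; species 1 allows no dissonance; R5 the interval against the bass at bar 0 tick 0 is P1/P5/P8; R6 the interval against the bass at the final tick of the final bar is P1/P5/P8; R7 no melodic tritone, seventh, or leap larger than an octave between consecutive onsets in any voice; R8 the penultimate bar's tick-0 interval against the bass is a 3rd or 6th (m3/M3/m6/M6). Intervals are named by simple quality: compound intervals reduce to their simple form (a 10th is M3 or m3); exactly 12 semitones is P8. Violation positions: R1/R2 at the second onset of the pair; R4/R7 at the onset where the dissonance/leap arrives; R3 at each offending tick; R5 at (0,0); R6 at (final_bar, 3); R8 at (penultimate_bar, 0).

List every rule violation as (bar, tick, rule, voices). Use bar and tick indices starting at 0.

(0, 0, R3, (2, 3))
(0, 0, R5, (0, 3))
(0, 1, R3, (2, 3))
(0, 2, R3, (2, 3))
(0, 3, R3, (2, 3))
(1, 0, R2, (0, 3))
(1, 0, R3, (2, 3))
(1, 0, R4, (0, 2))
(1, 1, R3, (2, 3))
(1, 2, R3, (2, 3))
(1, 3, R3, (2, 3))
(2, 0, R4, (0, 1))
(2, 0, R4, (0, 2))
(3, 0, R2, (1, 2))
(3, 0, R3, (2, 3))
(3, 1, R3, (2, 3))
(3, 2, R3, (2, 3))
(3, 3, R3, (2, 3))
(4, 0, R2, (0, 3))
(4, 0, R3, (2, 3))
(4, 1, R3, (2, 3))
(4, 2, R3, (2, 3))
(4, 3, R3, (2, 3))
(5, 0, R3, (1, 2))
(5, 0, R3, (2, 3))
(5, 0, R4, (0, 2))
(5, 0, R4, (0, 3))
(5, 1, R3, (1, 2))
(5, 1, R3, (2, 3))
(5, 2, R3, (1, 2))
(5, 2, R3, (2, 3))
(5, 3, R3, (1, 2))
(5, 3, R3, (2, 3))
(6, 0, R2, (0, 3))
(6, 0, R3, (2, 3))
(6, 0, R8, (0, 3))
(6, 1, R3, (2, 3))
(6, 2, R3, (2, 3))
(6, 3, R3, (2, 3))
(7, 0, R1, (1, 2))
(7, 0, R2, (0, 1))
(7, 0, R2, (0, 2))
(7, 0, R3, (2, 3))
(7, 1, R3, (2, 3))
(7, 2, R3, (2, 3))
(7, 3, R3, (2, 3))
(7, 3, R6, (0, 3))

bar 0: v0=D3 v1=D4 v2=A4 v3=F4 downbeat m3
bar 1: v0=C3 v1=A3 v2=D4 v3=C4 downbeat P8
bar 2: v0=D3 v1=E3 v2=C4 v3=F4 downbeat m3
bar 3: v0=E3 v1=C4 v2=G4 v3=E4 downbeat P8
bar 4: v0=D3 v1=B3 v2=F4 v3=A3 downbeat P5
bar 5: v0=B2 v1=B3 v2=A3 v3=F3 downbeat TT
bar 6: v0=C3 v1=A3 v2=E4 v3=C4 downbeat P8
bar 7: v0=D3 v1=D4 v2=A4 v3=F4 downbeat m3
  -> R3 @ bar 0 tick 0 v(2, 3): A4 above F4
  -> R5 @ bar 0 tick 0 v(0, 3): opens on m3
  -> R3 @ bar 0 tick 1 v(2, 3): A4 above F4
  -> R3 @ bar 0 tick 2 v(2, 3): A4 above F4
  -> R3 @ bar 0 tick 3 v(2, 3): A4 above F4
  -> R2 @ bar 1 tick 0 v(0, 3): D3/F4 m3 -> C3/C4 P8 similar
  -> R3 @ bar 1 tick 0 v(2, 3): D4 above C4
  -> R4 @ bar 1 tick 0 v(0, 2): C3/D4 M2 untreated
  -> R3 @ bar 1 tick 1 v(2, 3): D4 above C4
  -> R3 @ bar 1 tick 2 v(2, 3): D4 above C4
  -> R3 @ bar 1 tick 3 v(2, 3): D4 above C4
  -> R4 @ bar 2 tick 0 v(0, 1): D3/E3 M2 untreated
  -> R4 @ bar 2 tick 0 v(0, 2): D3/C4 m7 untreated
  -> R2 @ bar 3 tick 0 v(1, 2): E3/C4 m6 -> C4/G4 P5 similar
  -> R3 @ bar 3 tick 0 v(2, 3): G4 above E4
  -> R3 @ bar 3 tick 1 v(2, 3): G4 above E4
  -> R3 @ bar 3 tick 2 v(2, 3): G4 above E4
  -> R3 @ bar 3 tick 3 v(2, 3): G4 above E4
  -> R2 @ bar 4 tick 0 v(0, 3): E3/E4 P8 -> D3/A3 P5 similar
  -> R3 @ bar 4 tick 0 v(2, 3): F4 above A3
  -> R3 @ bar 4 tick 1 v(2, 3): F4 above A3
  -> R3 @ bar 4 tick 2 v(2, 3): F4 above A3
  -> R3 @ bar 4 tick 3 v(2, 3): F4 above A3
  -> R3 @ bar 5 tick 0 v(1, 2): B3 above A3
  -> R3 @ bar 5 tick 0 v(2, 3): A3 above F3
  -> R4 @ bar 5 tick 0 v(0, 2): B2/A3 m7 untreated
  -> R4 @ bar 5 tick 0 v(0, 3): B2/F3 TT untreated
  -> R3 @ bar 5 tick 1 v(1, 2): B3 above A3
  -> R3 @ bar 5 tick 1 v(2, 3): A3 above F3
  -> R3 @ bar 5 tick 2 v(1, 2): B3 above A3
  -> R3 @ bar 5 tick 2 v(2, 3): A3 above F3
  -> R3 @ bar 5 tick 3 v(1, 2): B3 above A3
  -> R3 @ bar 5 tick 3 v(2, 3): A3 above F3
  -> R2 @ bar 6 tick 0 v(0, 3): B2/F3 TT -> C3/C4 P8 similar
  -> R3 @ bar 6 tick 0 v(2, 3): E4 above C4
  -> R8 @ bar 6 tick 0 v(0, 3): penult P8 not 3rd/6th
  -> R3 @ bar 6 tick 1 v(2, 3): E4 above C4
  -> R3 @ bar 6 tick 2 v(2, 3): E4 above C4
  -> R3 @ bar 6 tick 3 v(2, 3): E4 above C4
  -> R1 @ bar 7 tick 0 v(1, 2): A3/E4 P5 -> D4/A4 P5 similar
  -> R2 @ bar 7 tick 0 v(0, 1): C3/A3 M6 -> D3/D4 P8 similar
  -> R2 @ bar 7 tick 0 v(0, 2): C3/E4 M3 -> D3/A4 P5 similar
  -> R3 @ bar 7 tick 0 v(2, 3): A4 above F4
  -> R3 @ bar 7 tick 1 v(2, 3): A4 above F4
  -> R3 @ bar 7 tick 2 v(2, 3): A4 above F4
  -> R3 @ bar 7 tick 3 v(2, 3): A4 above F4
  -> R6 @ bar 7 tick 3 v(0, 3): closes on m3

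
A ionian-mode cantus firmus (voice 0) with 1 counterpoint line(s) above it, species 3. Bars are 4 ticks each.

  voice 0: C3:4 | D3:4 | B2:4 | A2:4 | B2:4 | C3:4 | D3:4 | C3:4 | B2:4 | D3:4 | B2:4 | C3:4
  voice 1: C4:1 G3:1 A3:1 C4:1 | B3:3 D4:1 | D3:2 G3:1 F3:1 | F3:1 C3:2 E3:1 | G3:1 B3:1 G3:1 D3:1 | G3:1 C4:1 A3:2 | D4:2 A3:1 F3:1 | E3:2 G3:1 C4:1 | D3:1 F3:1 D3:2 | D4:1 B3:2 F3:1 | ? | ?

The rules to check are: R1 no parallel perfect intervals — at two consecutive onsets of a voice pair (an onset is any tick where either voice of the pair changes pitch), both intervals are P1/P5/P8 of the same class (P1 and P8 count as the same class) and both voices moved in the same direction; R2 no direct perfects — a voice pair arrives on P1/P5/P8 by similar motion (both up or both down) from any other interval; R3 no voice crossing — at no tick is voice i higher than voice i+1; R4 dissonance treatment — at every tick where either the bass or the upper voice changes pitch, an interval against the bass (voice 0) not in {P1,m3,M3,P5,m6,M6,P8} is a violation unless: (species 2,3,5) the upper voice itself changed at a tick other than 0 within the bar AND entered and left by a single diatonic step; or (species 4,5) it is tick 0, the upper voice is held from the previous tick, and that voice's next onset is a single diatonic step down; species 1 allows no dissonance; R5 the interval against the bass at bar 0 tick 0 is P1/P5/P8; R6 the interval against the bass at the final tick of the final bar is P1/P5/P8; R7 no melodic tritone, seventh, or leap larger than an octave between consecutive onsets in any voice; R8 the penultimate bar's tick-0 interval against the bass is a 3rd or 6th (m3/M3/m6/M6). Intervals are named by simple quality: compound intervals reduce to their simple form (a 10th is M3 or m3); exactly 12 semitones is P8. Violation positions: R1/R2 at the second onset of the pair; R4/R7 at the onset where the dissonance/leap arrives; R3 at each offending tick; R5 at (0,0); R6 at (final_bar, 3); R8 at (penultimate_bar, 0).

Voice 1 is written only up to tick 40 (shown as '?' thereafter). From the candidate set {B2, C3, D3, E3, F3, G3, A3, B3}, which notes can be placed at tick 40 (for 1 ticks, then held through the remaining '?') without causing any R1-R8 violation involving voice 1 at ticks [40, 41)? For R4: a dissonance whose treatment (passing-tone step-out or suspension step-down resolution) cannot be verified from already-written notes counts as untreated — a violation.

B2: violates R2,R7,R8
C3: violates R4,R8
D3: legal
E3: violates R4,R8
F3: violates R4,R8
G3: legal
A3: violates R4,R8
B3: violates R7,R8

{D3, G3}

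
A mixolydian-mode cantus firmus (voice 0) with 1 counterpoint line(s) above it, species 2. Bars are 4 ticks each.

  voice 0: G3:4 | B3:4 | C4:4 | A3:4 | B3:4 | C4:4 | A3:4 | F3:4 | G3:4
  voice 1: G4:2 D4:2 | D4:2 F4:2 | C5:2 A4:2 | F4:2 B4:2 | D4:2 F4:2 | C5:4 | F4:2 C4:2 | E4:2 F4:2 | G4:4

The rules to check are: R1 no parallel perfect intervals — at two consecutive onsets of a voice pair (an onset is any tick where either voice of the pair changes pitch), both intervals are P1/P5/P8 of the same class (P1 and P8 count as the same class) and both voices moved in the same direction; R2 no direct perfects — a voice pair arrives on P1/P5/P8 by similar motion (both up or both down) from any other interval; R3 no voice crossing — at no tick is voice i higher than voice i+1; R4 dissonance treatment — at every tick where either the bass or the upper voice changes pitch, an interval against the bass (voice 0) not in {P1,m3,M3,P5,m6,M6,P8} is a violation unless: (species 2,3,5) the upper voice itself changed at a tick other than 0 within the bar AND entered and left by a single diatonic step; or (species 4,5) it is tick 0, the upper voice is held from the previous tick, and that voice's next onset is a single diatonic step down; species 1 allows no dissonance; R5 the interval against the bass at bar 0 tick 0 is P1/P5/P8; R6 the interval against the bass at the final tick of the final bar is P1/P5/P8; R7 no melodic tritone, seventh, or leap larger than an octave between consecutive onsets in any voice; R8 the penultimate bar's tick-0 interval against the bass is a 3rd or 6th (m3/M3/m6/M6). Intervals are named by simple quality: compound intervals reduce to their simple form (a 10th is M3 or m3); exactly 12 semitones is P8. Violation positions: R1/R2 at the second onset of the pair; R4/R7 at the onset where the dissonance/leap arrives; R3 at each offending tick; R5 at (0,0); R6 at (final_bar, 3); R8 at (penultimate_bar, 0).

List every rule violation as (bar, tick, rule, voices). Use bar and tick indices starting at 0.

(1, 2, R4, (0, 1))
(2, 0, R2, (0, 1))
(3, 2, R4, (0, 1))
(3, 2, R7, (1,))
(4, 2, R4, (0, 1))
(5, 0, R2, (0, 1))
(7, 0, R4, (0, 1))
(7, 0, R8, (0, 1))
(8, 0, R1, (0, 1))

bar 0: v0=G3 v1=G4 downbeat P8
bar 1: v0=B3 v1=D4 downbeat m3
bar 2: v0=C4 v1=C5 downbeat P8
bar 3: v0=A3 v1=F4 downbeat m6
bar 4: v0=B3 v1=D4 downbeat m3
bar 5: v0=C4 v1=C5 downbeat P8
bar 6: v0=A3 v1=F4 downbeat m6
bar 7: v0=F3 v1=E4 downbeat M7
bar 8: v0=G3 v1=G4 downbeat P8
  -> R4 @ bar 1 tick 2 v(0, 1): B3/F4 TT untreated
  -> R2 @ bar 2 tick 0 v(0, 1): B3/F4 TT -> C4/C5 P8 similar
  -> R4 @ bar 3 tick 2 v(0, 1): A3/B4 M2 untreated
  -> R7 @ bar 3 tick 2 v(1,): F4->B4 leap 6st
  -> R4 @ bar 4 tick 2 v(0, 1): B3/F4 TT untreated
  -> R2 @ bar 5 tick 0 v(0, 1): B3/F4 TT -> C4/C5 P8 similar
  -> R4 @ bar 7 tick 0 v(0, 1): F3/E4 M7 untreated
  -> R8 @ bar 7 tick 0 v(0, 1): penult M7 not 3rd/6th
  -> R1 @ bar 8 tick 0 v(0, 1): F3/F4 P8 -> G3/G4 P8 similar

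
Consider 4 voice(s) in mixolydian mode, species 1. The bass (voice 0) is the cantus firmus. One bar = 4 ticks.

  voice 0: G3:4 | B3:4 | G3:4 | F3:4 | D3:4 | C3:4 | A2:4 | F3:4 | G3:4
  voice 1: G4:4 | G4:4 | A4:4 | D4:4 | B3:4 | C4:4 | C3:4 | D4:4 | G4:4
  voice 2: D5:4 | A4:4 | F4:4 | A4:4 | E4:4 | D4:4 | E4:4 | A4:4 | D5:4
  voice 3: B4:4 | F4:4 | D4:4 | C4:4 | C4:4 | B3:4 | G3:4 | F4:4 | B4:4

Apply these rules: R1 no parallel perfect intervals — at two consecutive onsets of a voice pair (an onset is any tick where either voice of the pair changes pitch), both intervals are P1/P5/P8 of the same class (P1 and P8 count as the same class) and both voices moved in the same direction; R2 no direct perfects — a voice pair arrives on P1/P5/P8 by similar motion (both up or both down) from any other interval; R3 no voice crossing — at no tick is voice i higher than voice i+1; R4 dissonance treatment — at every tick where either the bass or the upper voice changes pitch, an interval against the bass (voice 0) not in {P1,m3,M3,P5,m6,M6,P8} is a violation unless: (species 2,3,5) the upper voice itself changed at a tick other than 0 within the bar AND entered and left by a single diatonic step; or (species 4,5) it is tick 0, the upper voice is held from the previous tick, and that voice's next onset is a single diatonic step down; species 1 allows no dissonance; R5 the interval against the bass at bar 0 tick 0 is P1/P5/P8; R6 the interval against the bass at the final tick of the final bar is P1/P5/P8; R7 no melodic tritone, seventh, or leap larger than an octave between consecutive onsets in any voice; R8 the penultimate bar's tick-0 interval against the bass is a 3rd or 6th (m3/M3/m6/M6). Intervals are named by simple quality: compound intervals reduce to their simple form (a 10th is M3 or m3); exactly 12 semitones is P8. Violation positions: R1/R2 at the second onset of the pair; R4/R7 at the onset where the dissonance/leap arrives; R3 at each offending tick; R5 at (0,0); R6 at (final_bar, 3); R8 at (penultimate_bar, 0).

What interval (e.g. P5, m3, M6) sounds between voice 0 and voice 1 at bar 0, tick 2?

voice 0=G3 voice 1=G4 -> P8

P8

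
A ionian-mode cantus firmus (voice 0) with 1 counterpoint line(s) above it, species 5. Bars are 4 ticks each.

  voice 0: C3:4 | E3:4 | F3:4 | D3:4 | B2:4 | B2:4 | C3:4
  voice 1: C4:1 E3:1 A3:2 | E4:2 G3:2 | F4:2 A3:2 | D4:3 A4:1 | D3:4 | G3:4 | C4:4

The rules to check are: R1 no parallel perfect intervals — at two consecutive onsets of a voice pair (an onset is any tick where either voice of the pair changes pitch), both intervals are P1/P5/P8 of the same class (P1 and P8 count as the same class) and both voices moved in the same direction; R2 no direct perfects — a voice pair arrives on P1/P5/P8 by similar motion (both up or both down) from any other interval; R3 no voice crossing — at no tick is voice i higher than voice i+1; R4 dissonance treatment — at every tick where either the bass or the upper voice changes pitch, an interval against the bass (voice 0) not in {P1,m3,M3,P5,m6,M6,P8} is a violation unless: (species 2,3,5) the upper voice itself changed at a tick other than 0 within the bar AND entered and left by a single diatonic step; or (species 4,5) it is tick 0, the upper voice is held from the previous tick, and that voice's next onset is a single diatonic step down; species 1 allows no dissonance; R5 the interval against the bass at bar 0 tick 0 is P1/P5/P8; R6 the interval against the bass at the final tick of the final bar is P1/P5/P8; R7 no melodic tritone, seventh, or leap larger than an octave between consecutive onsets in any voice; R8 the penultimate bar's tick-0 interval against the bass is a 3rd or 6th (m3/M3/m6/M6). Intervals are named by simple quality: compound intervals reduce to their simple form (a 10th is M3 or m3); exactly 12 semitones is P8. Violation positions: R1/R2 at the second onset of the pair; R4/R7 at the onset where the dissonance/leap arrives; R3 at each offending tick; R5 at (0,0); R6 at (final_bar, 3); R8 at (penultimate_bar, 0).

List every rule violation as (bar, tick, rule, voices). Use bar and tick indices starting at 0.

bar 0: v0=C3 v1=C4 downbeat P8
bar 1: v0=E3 v1=E4 downbeat P8
bar 2: v0=F3 v1=F4 downbeat P8
bar 3: v0=D3 v1=D4 downbeat P8
bar 4: v0=B2 v1=D3 downbeat m3
bar 5: v0=B2 v1=G3 downbeat m6
bar 6: v0=C3 v1=C4 downbeat P8
  -> R2 @ bar 1 tick 0 v(0, 1): C3/A3 M6 -> E3/E4 P8 similar
  -> R2 @ bar 2 tick 0 v(0, 1): E3/G3 m3 -> F3/F4 P8 similar
  -> R7 @ bar 2 tick 0 v(1,): G3->F4 leap 10st
  -> R7 @ bar 4 tick 0 v(1,): A4->D3 leap 19st
  -> R2 @ bar 6 tick 0 v(0, 1): B2/G3 m6 -> C3/C4 P8 similar

(1, 0, R2, (0, 1))
(2, 0, R2, (0, 1))
(2, 0, R7, (1,))
(4, 0, R7, (1,))
(6, 0, R2, (0, 1))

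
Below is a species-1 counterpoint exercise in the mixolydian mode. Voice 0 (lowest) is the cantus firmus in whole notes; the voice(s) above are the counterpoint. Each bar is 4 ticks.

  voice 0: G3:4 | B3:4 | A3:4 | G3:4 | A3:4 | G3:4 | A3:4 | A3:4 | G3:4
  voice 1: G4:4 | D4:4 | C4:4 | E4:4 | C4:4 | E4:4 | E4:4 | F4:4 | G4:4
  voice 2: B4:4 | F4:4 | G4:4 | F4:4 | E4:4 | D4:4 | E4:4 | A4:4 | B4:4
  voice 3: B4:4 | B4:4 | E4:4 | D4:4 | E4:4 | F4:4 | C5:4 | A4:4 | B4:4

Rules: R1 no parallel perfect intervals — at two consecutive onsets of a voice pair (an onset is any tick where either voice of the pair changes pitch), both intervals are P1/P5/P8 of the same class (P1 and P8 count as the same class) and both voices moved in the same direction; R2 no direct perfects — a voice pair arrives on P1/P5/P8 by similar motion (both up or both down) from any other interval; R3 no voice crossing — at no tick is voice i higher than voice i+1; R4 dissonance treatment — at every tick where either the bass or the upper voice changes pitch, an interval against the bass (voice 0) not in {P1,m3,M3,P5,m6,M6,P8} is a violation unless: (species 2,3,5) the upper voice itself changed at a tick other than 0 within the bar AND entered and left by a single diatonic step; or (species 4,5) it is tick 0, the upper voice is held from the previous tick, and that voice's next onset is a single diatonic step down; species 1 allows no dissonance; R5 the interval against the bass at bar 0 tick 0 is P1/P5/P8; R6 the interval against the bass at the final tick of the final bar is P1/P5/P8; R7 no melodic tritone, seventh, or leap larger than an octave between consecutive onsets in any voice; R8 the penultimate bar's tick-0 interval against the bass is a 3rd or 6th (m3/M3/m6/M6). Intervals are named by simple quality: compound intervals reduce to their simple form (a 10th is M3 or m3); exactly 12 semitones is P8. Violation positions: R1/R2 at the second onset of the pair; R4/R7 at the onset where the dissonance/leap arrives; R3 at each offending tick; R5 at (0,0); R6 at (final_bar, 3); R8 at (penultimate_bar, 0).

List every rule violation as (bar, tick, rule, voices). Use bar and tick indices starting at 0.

(0, 0, R5, (0, 2))
(0, 0, R5, (0, 3))
(1, 0, R4, (0, 2))
(1, 0, R7, (2,))
(2, 0, R2, (0, 3))
(2, 0, R3, (2, 3))
(2, 0, R4, (0, 2))
(2, 1, R3, (2, 3))
(2, 2, R3, (2, 3))
(2, 3, R3, (2, 3))
(3, 0, R1, (0, 3))
(3, 0, R3, (2, 3))
(3, 0, R4, (0, 2))
(3, 1, R3, (2, 3))
(3, 2, R3, (2, 3))
(3, 3, R3, (2, 3))
(4, 0, R1, (0, 3))
(5, 0, R1, (0, 2))
(5, 0, R3, (1, 2))
(5, 0, R4, (0, 3))
(5, 1, R3, (1, 2))
(5, 2, R3, (1, 2))
(5, 3, R3, (1, 2))
(6, 0, R1, (0, 2))
(7, 0, R8, (0, 2))
(7, 0, R8, (0, 3))
(8, 0, R1, (2, 3))
(8, 3, R6, (0, 2))
(8, 3, R6, (0, 3))

bar 0: v0=G3 v1=G4 v2=B4 v3=B4 downbeat M3
bar 1: v0=B3 v1=D4 v2=F4 v3=B4 downbeat P8
bar 2: v0=A3 v1=C4 v2=G4 v3=E4 downbeat P5
bar 3: v0=G3 v1=E4 v2=F4 v3=D4 downbeat P5
bar 4: v0=A3 v1=C4 v2=E4 v3=E4 downbeat P5
bar 5: v0=G3 v1=E4 v2=D4 v3=F4 downbeat m7
bar 6: v0=A3 v1=E4 v2=E4 v3=C5 downbeat m3
bar 7: v0=A3 v1=F4 v2=A4 v3=A4 downbeat P8
bar 8: v0=G3 v1=G4 v2=B4 v3=B4 downbeat M3
  -> R5 @ bar 0 tick 0 v(0, 2): opens on M3
  -> R5 @ bar 0 tick 0 v(0, 3): opens on M3
  -> R4 @ bar 1 tick 0 v(0, 2): B3/F4 TT untreated
  -> R7 @ bar 1 tick 0 v(2,): B4->F4 leap 6st
  -> R2 @ bar 2 tick 0 v(0, 3): B3/B4 P8 -> A3/E4 P5 similar
  -> R3 @ bar 2 tick 0 v(2, 3): G4 above E4
  -> R4 @ bar 2 tick 0 v(0, 2): A3/G4 m7 untreated
  -> R3 @ bar 2 tick 1 v(2, 3): G4 above E4
  -> R3 @ bar 2 tick 2 v(2, 3): G4 above E4
  -> R3 @ bar 2 tick 3 v(2, 3): G4 above E4
  -> R1 @ bar 3 tick 0 v(0, 3): A3/E4 P5 -> G3/D4 P5 similar
  -> R3 @ bar 3 tick 0 v(2, 3): F4 above D4
  -> R4 @ bar 3 tick 0 v(0, 2): G3/F4 m7 untreated
  -> R3 @ bar 3 tick 1 v(2, 3): F4 above D4
  -> R3 @ bar 3 tick 2 v(2, 3): F4 above D4
  -> R3 @ bar 3 tick 3 v(2, 3): F4 above D4
  -> R1 @ bar 4 tick 0 v(0, 3): G3/D4 P5 -> A3/E4 P5 similar
  -> R1 @ bar 5 tick 0 v(0, 2): A3/E4 P5 -> G3/D4 P5 similar
  -> R3 @ bar 5 tick 0 v(1, 2): E4 above D4
  -> R4 @ bar 5 tick 0 v(0, 3): G3/F4 m7 untreated
  -> R3 @ bar 5 tick 1 v(1, 2): E4 above D4
  -> R3 @ bar 5 tick 2 v(1, 2): E4 above D4
  -> R3 @ bar 5 tick 3 v(1, 2): E4 above D4
  -> R1 @ bar 6 tick 0 v(0, 2): G3/D4 P5 -> A3/E4 P5 similar
  -> R8 @ bar 7 tick 0 v(0, 2): penult P8 not 3rd/6th
  -> R8 @ bar 7 tick 0 v(0, 3): penult P8 not 3rd/6th
  -> R1 @ bar 8 tick 0 v(2, 3): A4/A4 P1 -> B4/B4 P1 similar
  -> R6 @ bar 8 tick 3 v(0, 2): closes on M3
  -> R6 @ bar 8 tick 3 v(0, 3): closes on M3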